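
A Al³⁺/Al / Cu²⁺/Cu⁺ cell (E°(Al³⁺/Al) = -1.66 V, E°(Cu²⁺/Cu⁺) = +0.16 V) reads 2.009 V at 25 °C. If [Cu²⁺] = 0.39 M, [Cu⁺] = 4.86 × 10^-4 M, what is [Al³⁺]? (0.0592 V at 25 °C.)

0.14 M

From the Nernst equation, log Q = n(E° − E)/0.0592 = 3(1.82 − 2.009)/0.0592 = -9.578, so Q = 2.64 × 10^-10.
With Q = [Al³⁺]·[Cu⁺]^3/[Cu²⁺]^3 and the known concentrations, [Al³⁺] in the numerator gives [Al³⁺] = 0.14 M.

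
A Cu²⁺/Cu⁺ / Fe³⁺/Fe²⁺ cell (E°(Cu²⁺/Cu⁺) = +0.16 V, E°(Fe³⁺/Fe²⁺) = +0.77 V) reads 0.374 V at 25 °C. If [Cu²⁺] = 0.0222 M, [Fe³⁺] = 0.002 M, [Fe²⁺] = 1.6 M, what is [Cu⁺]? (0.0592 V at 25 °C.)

0.0018 M

From the Nernst equation, log Q = n(E° − E)/0.0592 = 1(0.61 − 0.374)/0.0592 = 3.986, so Q = 9690.
With Q = [Cu²⁺]·[Fe²⁺]/([Cu⁺]·[Fe³⁺]) and the known concentrations, [Cu⁺] in the denominator gives [Cu⁺] = 0.0018 M.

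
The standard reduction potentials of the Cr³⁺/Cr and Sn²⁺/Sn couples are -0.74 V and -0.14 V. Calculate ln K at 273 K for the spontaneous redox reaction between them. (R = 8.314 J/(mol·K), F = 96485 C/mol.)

ln K = 153.0

E°_cell = -0.14 − (-0.74) = 0.60 V, with n = 6 electrons transferred.
At equilibrium E = 0, so the Nernst equation gives ln K = nFE°/RT = (6)(96485)(0.60)/((8.314)(273)) = 153.03.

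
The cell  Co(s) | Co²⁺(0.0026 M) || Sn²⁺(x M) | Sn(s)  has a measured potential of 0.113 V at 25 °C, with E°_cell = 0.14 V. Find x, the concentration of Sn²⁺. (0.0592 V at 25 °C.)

From the Nernst equation, log Q = n(E° − E)/0.0592 = 2(0.14 − 0.113)/0.0592 = 0.912, so Q = 8.17.
With Q = [Co²⁺]/[Sn²⁺] and the known concentrations, [Sn²⁺] in the denominator gives [Sn²⁺] = 3.2 × 10^-4 M.

3.2 × 10^-4 M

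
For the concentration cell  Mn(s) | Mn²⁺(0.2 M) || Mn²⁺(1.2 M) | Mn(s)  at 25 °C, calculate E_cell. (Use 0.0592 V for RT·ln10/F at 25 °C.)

0.023 V

Both half-cells are Mn²⁺/Mn, so E°_cell = 0. The concentrated side is the cathode; the cell reaction moves Mn²⁺ from high to low concentration with n = 2.
Q = [Mn²⁺]_dilute/[Mn²⁺]_conc = 0.2/1.2 = 0.167.
E = 0 − (0.0592/2) log Q = −(0.0592/2)(-0.778) = 0.0230 V.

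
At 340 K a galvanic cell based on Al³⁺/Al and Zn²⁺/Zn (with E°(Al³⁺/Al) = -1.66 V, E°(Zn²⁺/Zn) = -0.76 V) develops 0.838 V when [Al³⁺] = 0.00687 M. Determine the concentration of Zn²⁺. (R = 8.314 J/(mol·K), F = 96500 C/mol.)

From the Nernst equation, ln Q = nF(E° − E)/RT = 6×96500×(0.90 − 0.838)/(8.314×340) = 12.699, so Q = 3.28 × 10^5.
With Q = [Al³⁺]^2/[Zn²⁺]^3 and the known concentrations, [Zn²⁺]^3 in the denominator gives [Zn²⁺] = 5.2 × 10^-4 M.

5.2 × 10^-4 M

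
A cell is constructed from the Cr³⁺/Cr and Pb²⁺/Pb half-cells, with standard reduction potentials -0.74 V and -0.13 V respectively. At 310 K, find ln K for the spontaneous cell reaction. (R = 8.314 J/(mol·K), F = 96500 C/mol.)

E°_cell = -0.13 − (-0.74) = 0.61 V, with n = 6 electrons transferred.
At equilibrium E = 0, so the Nernst equation gives ln K = nFE°/RT = (6)(96500)(0.61)/((8.314)(310)) = 137.04.

ln K = 137.0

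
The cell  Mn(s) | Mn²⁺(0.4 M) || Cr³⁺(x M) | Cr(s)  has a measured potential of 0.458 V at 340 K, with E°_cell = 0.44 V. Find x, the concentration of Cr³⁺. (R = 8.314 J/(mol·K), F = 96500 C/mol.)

From the Nernst equation, ln Q = nF(E° − E)/RT = 6×96500×(0.44 − 0.458)/(8.314×340) = -3.687, so Q = 0.0250.
With Q = [Mn²⁺]^3/[Cr³⁺]^2 and the known concentrations, [Cr³⁺]^2 in the denominator gives [Cr³⁺] = 1.6 M.

1.6 M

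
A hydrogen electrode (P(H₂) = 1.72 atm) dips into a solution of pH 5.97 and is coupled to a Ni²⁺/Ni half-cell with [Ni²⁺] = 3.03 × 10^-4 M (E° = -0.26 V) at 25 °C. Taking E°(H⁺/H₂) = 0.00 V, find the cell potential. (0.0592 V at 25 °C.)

The hydrogen couple is the cathode, so E°_cell = 0.26 V; n = 2.
[H⁺] = 10^(−5.97) = 1.1 × 10^-6 M, and Q = [Ni²⁺]·P(H₂) / [H⁺]^2 = 4.54 × 10^8.
E = E° − (0.0592/2) log Q = 0.26 − (0.0592/2)(8.657) = 0.004 V.

0.004 V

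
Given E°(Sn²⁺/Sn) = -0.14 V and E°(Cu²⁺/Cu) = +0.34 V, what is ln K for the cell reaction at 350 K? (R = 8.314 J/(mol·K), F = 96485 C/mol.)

E°_cell = +0.34 − (-0.14) = 0.48 V, with n = 2 electrons transferred.
At equilibrium E = 0, so the Nernst equation gives ln K = nFE°/RT = (2)(96485)(0.48)/((8.314)(350)) = 31.83.

ln K = 31.8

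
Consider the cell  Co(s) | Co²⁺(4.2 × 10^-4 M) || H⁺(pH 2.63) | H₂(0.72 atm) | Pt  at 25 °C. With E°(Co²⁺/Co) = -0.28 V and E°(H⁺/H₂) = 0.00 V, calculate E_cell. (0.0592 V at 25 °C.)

0.23 V

The hydrogen couple is the cathode, so E°_cell = 0.28 V; n = 2.
[H⁺] = 10^(−2.63) = 0.0023 M, and Q = [Co²⁺]·P(H₂) / [H⁺]^2 = 55.0.
E = E° − (0.0592/2) log Q = 0.28 − (0.0592/2)(1.741) = 0.228 V.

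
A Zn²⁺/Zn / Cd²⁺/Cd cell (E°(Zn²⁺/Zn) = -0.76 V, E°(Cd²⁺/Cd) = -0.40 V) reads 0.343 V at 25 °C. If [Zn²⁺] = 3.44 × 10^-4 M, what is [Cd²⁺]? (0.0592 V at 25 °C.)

9.2 × 10^-5 M

From the Nernst equation, log Q = n(E° − E)/0.0592 = 2(0.36 − 0.343)/0.0592 = 0.574, so Q = 3.75.
With Q = [Zn²⁺]/[Cd²⁺] and the known concentrations, [Cd²⁺] in the denominator gives [Cd²⁺] = 9.2 × 10^-5 M.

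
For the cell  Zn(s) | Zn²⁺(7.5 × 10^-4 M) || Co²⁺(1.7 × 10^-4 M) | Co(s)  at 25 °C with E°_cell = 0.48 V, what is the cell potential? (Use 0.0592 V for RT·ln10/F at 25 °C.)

Balancing electrons gives n = 2; the reaction quotient is Q = [Zn²⁺]/[Co²⁺] = 4.41.
At 25 °C, E = E° − (0.0592/n) log Q = 0.48 − (0.0592/2)(0.645) = 0.480 − 0.019 = 0.461 V.

0.461 V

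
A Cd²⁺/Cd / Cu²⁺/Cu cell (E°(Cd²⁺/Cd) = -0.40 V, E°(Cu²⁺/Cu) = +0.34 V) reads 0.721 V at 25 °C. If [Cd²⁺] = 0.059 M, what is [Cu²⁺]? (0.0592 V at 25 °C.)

0.013 M

From the Nernst equation, log Q = n(E° − E)/0.0592 = 2(0.74 − 0.721)/0.0592 = 0.642, so Q = 4.38.
With Q = [Cd²⁺]/[Cu²⁺] and the known concentrations, [Cu²⁺] in the denominator gives [Cu²⁺] = 0.013 M.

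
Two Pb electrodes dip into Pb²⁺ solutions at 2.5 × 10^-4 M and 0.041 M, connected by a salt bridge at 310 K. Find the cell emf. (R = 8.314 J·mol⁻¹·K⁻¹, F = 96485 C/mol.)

0.068 V

Both half-cells are Pb²⁺/Pb, so E°_cell = 0. The concentrated side is the cathode; the cell reaction moves Pb²⁺ from high to low concentration with n = 2.
Q = [Pb²⁺]_dilute/[Pb²⁺]_conc = 2.5 × 10^-4/0.041 = 0.00610.
E = 0 − (RT/nF) ln Q = −((8.314×310)/(2×96485))(-5.100) = 0.0681 V.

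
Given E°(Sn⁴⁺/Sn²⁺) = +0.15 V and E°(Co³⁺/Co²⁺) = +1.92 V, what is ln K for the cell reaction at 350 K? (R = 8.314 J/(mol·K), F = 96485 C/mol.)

ln K = 117.4

E°_cell = +1.92 − (+0.15) = 1.77 V, with n = 2 electrons transferred.
At equilibrium E = 0, so the Nernst equation gives ln K = nFE°/RT = (2)(96485)(1.77)/((8.314)(350)) = 117.38.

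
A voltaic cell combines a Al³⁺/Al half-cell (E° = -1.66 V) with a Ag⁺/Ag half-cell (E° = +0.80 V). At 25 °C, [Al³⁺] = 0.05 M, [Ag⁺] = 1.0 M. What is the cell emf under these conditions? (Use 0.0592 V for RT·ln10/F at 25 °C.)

2.49 V

The Ag⁺/Ag couple has the higher reduction potential and acts as the cathode, so E°_cell = +0.80 − (-1.66) = 2.46 V.
Balancing electrons gives n = 3; the reaction quotient is Q = [Al³⁺]/[Ag⁺]^3 = 0.0500.
At 25 °C, E = E° − (0.0592/n) log Q = 2.46 − (0.0592/3)(-1.301) = 2.460 + 0.026 = 2.486 V.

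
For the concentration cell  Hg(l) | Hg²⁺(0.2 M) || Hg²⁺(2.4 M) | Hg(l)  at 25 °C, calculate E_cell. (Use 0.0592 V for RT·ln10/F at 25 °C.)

Both half-cells are Hg²⁺/Hg, so E°_cell = 0. The concentrated side is the cathode; the cell reaction moves Hg²⁺ from high to low concentration with n = 2.
Q = [Hg²⁺]_dilute/[Hg²⁺]_conc = 0.2/2.4 = 0.0833.
E = 0 − (0.0592/2) log Q = −(0.0592/2)(-1.079) = 0.0319 V.

0.032 V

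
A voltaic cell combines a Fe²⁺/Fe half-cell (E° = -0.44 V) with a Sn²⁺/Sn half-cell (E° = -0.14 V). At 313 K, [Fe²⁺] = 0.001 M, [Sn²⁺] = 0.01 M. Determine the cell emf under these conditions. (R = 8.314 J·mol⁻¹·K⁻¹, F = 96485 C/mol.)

0.331 V

The Sn²⁺/Sn couple has the higher reduction potential and acts as the cathode, so E°_cell = -0.14 − (-0.44) = 0.30 V.
Balancing electrons gives n = 2; the reaction quotient is Q = [Fe²⁺]/[Sn²⁺] = 0.100.
E = E° − (RT/nF) ln Q = 0.30 − (8.314×313)/(2×96485) × (-2.303) = 0.300 + 0.031 = 0.331 V.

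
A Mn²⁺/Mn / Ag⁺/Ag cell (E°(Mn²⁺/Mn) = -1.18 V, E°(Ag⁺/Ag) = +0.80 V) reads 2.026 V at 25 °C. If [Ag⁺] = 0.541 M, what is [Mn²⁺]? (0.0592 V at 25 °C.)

From the Nernst equation, log Q = n(E° − E)/0.0592 = 2(1.98 − 2.026)/0.0592 = -1.554, so Q = 0.0279.
With Q = [Mn²⁺]/[Ag⁺]^2 and the known concentrations, [Mn²⁺] in the numerator gives [Mn²⁺] = 0.0082 M.

0.0082 M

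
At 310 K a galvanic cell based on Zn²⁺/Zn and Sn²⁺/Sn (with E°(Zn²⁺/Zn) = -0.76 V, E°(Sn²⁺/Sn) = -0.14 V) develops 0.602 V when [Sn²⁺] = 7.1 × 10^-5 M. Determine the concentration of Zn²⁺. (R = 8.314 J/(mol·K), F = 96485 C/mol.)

2.7 × 10^-4 M

From the Nernst equation, ln Q = nF(E° − E)/RT = 2×96485×(0.62 − 0.602)/(8.314×310) = 1.348, so Q = 3.85.
With Q = [Zn²⁺]/[Sn²⁺] and the known concentrations, [Zn²⁺] in the numerator gives [Zn²⁺] = 2.7 × 10^-4 M.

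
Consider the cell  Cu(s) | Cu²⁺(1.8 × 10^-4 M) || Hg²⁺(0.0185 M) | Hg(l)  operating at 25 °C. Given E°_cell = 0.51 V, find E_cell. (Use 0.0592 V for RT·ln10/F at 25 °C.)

Balancing electrons gives n = 2; the reaction quotient is Q = [Cu²⁺]/[Hg²⁺] = 0.00973.
At 25 °C, E = E° − (0.0592/n) log Q = 0.51 − (0.0592/2)(-2.012) = 0.510 + 0.060 = 0.570 V.

0.570 V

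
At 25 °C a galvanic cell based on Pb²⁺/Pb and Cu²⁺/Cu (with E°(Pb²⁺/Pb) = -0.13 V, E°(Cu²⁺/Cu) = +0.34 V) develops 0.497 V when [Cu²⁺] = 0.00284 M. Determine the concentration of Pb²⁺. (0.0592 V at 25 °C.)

From the Nernst equation, log Q = n(E° − E)/0.0592 = 2(0.47 − 0.497)/0.0592 = -0.912, so Q = 0.122.
With Q = [Pb²⁺]/[Cu²⁺] and the known concentrations, [Pb²⁺] in the numerator gives [Pb²⁺] = 3.5 × 10^-4 M.

3.5 × 10^-4 M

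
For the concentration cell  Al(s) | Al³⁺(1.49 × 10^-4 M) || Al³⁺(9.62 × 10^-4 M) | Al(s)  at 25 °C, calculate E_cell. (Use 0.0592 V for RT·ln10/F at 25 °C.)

Both half-cells are Al³⁺/Al, so E°_cell = 0. The concentrated side is the cathode; the cell reaction moves Al³⁺ from high to low concentration with n = 3.
Q = [Al³⁺]_dilute/[Al³⁺]_conc = 1.49 × 10^-4/9.62 × 10^-4 = 0.155.
E = 0 − (0.0592/3) log Q = −(0.0592/3)(-0.810) = 0.0160 V.

0.016 V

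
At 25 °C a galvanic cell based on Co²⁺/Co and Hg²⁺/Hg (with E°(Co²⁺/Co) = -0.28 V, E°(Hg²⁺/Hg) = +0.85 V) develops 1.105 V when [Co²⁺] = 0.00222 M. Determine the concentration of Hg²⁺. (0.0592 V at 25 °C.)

From the Nernst equation, log Q = n(E° − E)/0.0592 = 2(1.13 − 1.105)/0.0592 = 0.845, so Q = 6.99.
With Q = [Co²⁺]/[Hg²⁺] and the known concentrations, [Hg²⁺] in the denominator gives [Hg²⁺] = 3.2 × 10^-4 M.

3.2 × 10^-4 M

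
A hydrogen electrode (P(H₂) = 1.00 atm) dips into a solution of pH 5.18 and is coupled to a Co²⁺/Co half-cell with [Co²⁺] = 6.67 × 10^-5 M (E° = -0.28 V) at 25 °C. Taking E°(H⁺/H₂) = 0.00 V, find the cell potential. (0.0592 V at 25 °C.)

0.097 V

The hydrogen couple is the cathode, so E°_cell = 0.28 V; n = 2.
[H⁺] = 10^(−5.18) = 6.6 × 10^-6 M, and Q = [Co²⁺]·P(H₂) / [H⁺]^2 = 1.53 × 10^6.
E = E° − (0.0592/2) log Q = 0.28 − (0.0592/2)(6.184) = 0.097 V.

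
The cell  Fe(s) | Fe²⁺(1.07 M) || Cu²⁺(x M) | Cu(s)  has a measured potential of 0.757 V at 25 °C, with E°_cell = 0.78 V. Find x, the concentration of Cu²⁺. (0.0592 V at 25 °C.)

From the Nernst equation, log Q = n(E° − E)/0.0592 = 2(0.78 − 0.757)/0.0592 = 0.777, so Q = 5.98.
With Q = [Fe²⁺]/[Cu²⁺] and the known concentrations, [Cu²⁺] in the denominator gives [Cu²⁺] = 0.18 M.

0.18 M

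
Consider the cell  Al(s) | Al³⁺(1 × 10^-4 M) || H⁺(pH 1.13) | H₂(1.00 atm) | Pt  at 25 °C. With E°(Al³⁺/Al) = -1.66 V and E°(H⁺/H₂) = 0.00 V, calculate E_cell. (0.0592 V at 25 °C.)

The hydrogen couple is the cathode, so E°_cell = 1.66 V; n = 6.
[H⁺] = 10^(−1.13) = 0.074 M, and Q = [Al³⁺]^2·P(H₂)^3 / [H⁺]^6 = 0.0603.
E = E° − (0.0592/6) log Q = 1.66 − (0.0592/6)(-1.220) = 1.672 V.

1.67 V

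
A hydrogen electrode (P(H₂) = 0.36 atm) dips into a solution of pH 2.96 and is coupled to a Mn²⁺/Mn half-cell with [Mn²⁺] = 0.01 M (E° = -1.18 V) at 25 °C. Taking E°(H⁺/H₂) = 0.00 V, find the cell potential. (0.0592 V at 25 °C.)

The hydrogen couple is the cathode, so E°_cell = 1.18 V; n = 2.
[H⁺] = 10^(−2.96) = 0.0011 M, and Q = [Mn²⁺]·P(H₂) / [H⁺]^2 = 2990.
E = E° − (0.0592/2) log Q = 1.18 − (0.0592/2)(3.476) = 1.077 V.

1.08 V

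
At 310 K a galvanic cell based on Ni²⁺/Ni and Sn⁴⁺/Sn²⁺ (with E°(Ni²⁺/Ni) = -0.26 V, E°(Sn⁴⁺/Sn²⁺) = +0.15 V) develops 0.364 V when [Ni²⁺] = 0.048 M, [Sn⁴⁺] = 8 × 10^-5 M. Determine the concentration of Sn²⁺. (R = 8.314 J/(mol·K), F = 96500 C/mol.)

From the Nernst equation, ln Q = nF(E° − E)/RT = 2×96500×(0.41 − 0.364)/(8.314×310) = 3.445, so Q = 31.3.
With Q = [Ni²⁺]·[Sn²⁺]/[Sn⁴⁺] and the known concentrations, [Sn²⁺] in the numerator gives [Sn²⁺] = 0.052 M.

0.052 M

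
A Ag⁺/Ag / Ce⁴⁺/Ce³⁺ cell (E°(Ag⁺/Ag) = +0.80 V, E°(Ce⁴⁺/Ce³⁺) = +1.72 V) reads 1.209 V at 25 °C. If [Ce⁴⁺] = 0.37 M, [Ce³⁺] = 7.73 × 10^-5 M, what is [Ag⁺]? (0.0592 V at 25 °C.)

0.063 M

From the Nernst equation, log Q = n(E° − E)/0.0592 = 1(0.92 − 1.209)/0.0592 = -4.882, so Q = 1.31 × 10^-5.
With Q = [Ag⁺]·[Ce³⁺]/[Ce⁴⁺] and the known concentrations, [Ag⁺] in the numerator gives [Ag⁺] = 0.063 M.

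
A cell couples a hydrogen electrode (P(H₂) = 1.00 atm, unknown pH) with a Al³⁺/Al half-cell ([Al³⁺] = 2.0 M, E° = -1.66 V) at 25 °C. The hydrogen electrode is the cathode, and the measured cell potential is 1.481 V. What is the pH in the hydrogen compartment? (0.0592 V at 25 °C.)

pH = 2.92

E°_cell = 1.66 V and n = 6.
log Q = n(E° − E)/0.0592 = 6×(1.66 − 1.481)/0.0592 = 18.142.
With Q = [Al³⁺]^2·P(H₂)^3 / [H⁺]^6, solving for [H⁺] gives log[H⁺] = -2.923, so pH = 2.92.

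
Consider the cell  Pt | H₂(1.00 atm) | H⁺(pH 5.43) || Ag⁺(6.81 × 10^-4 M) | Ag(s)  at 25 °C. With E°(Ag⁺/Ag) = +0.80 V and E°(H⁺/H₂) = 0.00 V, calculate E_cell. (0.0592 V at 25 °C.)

0.93 V

The Ag⁺/Ag couple is the cathode, so E°_cell = 0.80 V; n = 2.
[H⁺] = 10^(−5.43) = 3.7 × 10^-6 M, and Q = [H⁺]^2 / ([Ag⁺]^2·P(H₂)) = 2.98 × 10^-5.
E = E° − (0.0592/2) log Q = 0.80 − (0.0592/2)(-4.526) = 0.934 V.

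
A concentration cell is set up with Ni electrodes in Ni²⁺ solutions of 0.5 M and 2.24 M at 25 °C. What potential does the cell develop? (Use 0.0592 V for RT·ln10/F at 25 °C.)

Both half-cells are Ni²⁺/Ni, so E°_cell = 0. The concentrated side is the cathode; the cell reaction moves Ni²⁺ from high to low concentration with n = 2.
Q = [Ni²⁺]_dilute/[Ni²⁺]_conc = 0.5/2.24 = 0.223.
E = 0 − (0.0592/2) log Q = −(0.0592/2)(-0.651) = 0.0193 V.

0.019 V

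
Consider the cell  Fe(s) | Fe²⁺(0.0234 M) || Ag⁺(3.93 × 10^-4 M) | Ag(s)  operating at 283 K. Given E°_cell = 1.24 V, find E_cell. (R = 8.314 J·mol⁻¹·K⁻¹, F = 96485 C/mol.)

1.09 V

Balancing electrons gives n = 2; the reaction quotient is Q = [Fe²⁺]/[Ag⁺]^2 = 1.52 × 10^5.
E = E° − (RT/nF) ln Q = 1.24 − (8.314×283)/(2×96485) × (11.928) = 1.240 − 0.145 = 1.095 V.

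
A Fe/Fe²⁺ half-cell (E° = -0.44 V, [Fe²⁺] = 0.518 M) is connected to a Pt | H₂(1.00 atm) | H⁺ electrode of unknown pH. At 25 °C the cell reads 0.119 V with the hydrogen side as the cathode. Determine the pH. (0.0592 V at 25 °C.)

E°_cell = 0.44 V and n = 2.
log Q = n(E° − E)/0.0592 = 2×(0.44 − 0.119)/0.0592 = 10.845.
With Q = [Fe²⁺]·P(H₂) / [H⁺]^2, solving for [H⁺] gives log[H⁺] = -5.565, so pH = 5.57.

pH = 5.57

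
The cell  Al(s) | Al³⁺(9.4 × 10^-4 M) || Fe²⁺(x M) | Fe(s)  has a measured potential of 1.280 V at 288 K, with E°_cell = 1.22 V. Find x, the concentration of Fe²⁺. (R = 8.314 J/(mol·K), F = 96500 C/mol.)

1.2 M

From the Nernst equation, ln Q = nF(E° − E)/RT = 6×96500×(1.22 − 1.280)/(8.314×288) = -14.509, so Q = 5 × 10^-7.
With Q = [Al³⁺]^2/[Fe²⁺]^3 and the known concentrations, [Fe²⁺]^3 in the denominator gives [Fe²⁺] = 1.2 M.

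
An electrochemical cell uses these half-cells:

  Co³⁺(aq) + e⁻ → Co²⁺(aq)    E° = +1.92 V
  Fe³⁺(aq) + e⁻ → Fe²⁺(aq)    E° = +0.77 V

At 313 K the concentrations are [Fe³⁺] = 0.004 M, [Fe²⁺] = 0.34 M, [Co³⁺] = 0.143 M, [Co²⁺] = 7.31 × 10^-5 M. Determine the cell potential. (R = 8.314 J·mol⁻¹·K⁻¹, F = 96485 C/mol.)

The Co³⁺/Co²⁺ couple has the higher reduction potential and acts as the cathode, so E°_cell = +1.92 − (+0.77) = 1.15 V.
Balancing electrons gives n = 1; the reaction quotient is Q = [Fe³⁺]·[Co²⁺]/([Fe²⁺]·[Co³⁺]) = 6.01 × 10^-6.
E = E° − (RT/nF) ln Q = 1.15 − (8.314×313)/(1×96485) × (-12.021) = 1.150 + 0.324 = 1.474 V.

1.47 V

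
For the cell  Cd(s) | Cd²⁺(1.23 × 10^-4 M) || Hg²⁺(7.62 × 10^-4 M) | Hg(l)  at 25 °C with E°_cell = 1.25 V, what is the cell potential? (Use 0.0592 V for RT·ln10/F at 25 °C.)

1.27 V

Balancing electrons gives n = 2; the reaction quotient is Q = [Cd²⁺]/[Hg²⁺] = 0.161.
At 25 °C, E = E° − (0.0592/n) log Q = 1.25 − (0.0592/2)(-0.792) = 1.250 + 0.023 = 1.273 V.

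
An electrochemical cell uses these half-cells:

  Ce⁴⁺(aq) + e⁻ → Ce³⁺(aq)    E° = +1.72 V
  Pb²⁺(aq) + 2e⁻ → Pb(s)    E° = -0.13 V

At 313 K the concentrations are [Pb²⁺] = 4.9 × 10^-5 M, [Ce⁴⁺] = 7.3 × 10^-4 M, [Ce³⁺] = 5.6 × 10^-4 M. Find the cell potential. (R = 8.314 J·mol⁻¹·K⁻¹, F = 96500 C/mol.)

1.99 V

The Ce⁴⁺/Ce³⁺ couple has the higher reduction potential and acts as the cathode, so E°_cell = +1.72 − (-0.13) = 1.85 V.
Balancing electrons gives n = 2; the reaction quotient is Q = [Pb²⁺]·[Ce³⁺]^2/[Ce⁴⁺]^2 = 2.88 × 10^-5.
E = E° − (RT/nF) ln Q = 1.85 − (8.314×313)/(2×96500) × (-10.454) = 1.850 + 0.141 = 1.991 V.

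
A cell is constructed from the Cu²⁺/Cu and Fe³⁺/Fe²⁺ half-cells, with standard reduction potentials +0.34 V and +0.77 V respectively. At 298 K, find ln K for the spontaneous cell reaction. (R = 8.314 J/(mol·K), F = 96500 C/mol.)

ln K = 33.5

E°_cell = +0.77 − (+0.34) = 0.43 V, with n = 2 electrons transferred.
At equilibrium E = 0, so the Nernst equation gives ln K = nFE°/RT = (2)(96500)(0.43)/((8.314)(298)) = 33.50.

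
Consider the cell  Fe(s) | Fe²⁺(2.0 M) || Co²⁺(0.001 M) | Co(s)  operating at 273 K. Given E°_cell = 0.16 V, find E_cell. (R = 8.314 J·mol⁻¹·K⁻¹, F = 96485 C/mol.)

0.071 V

Balancing electrons gives n = 2; the reaction quotient is Q = [Fe²⁺]/[Co²⁺] = 2000.
E = E° − (RT/nF) ln Q = 0.16 − (8.314×273)/(2×96485) × (7.601) = 0.160 − 0.089 = 0.071 V.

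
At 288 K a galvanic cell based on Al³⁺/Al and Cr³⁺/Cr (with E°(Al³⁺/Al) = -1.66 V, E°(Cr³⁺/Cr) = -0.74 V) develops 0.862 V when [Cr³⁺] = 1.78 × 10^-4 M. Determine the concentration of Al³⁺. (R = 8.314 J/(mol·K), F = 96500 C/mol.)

From the Nernst equation, ln Q = nF(E° − E)/RT = 3×96500×(0.92 − 0.862)/(8.314×288) = 7.013, so Q = 1110.
With Q = [Al³⁺]/[Cr³⁺] and the known concentrations, [Al³⁺] in the numerator gives [Al³⁺] = 0.2 M.

0.2 M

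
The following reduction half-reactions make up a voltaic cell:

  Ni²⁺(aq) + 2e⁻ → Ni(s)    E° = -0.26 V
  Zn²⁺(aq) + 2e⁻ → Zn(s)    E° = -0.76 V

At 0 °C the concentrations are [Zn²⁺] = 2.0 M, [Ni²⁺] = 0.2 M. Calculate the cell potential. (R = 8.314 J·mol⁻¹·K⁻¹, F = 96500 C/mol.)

The Ni²⁺/Ni couple has the higher reduction potential and acts as the cathode, so E°_cell = -0.26 − (-0.76) = 0.50 V.
Balancing electrons gives n = 2; the reaction quotient is Q = [Zn²⁺]/[Ni²⁺] = 10.0.
E = E° − (RT/nF) ln Q = 0.50 − (8.314×273)/(2×96500) × (2.303) = 0.500 − 0.027 = 0.473 V.

0.473 V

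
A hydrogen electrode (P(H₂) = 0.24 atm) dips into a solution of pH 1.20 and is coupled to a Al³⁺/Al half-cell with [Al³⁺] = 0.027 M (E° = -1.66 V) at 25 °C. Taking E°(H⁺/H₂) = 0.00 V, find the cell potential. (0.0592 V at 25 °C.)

The hydrogen couple is the cathode, so E°_cell = 1.66 V; n = 6.
[H⁺] = 10^(−1.20) = 0.063 M, and Q = [Al³⁺]^2·P(H₂)^3 / [H⁺]^6 = 160.
E = E° − (0.0592/6) log Q = 1.66 − (0.0592/6)(2.203) = 1.638 V.

1.64 V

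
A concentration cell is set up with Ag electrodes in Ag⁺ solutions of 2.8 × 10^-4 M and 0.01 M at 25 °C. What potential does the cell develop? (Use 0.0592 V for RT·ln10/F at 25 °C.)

0.092 V

Both half-cells are Ag⁺/Ag, so E°_cell = 0. The concentrated side is the cathode; the cell reaction moves Ag⁺ from high to low concentration with n = 1.
Q = [Ag⁺]_dilute/[Ag⁺]_conc = 2.8 × 10^-4/0.01 = 0.0280.
E = 0 − (0.0592/1) log Q = −(0.0592/1)(-1.553) = 0.0919 V.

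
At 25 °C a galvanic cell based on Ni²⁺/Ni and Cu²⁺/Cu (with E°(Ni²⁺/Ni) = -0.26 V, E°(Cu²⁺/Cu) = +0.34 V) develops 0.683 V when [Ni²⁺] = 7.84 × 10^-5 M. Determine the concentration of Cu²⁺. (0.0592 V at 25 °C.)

0.05 M

From the Nernst equation, log Q = n(E° − E)/0.0592 = 2(0.60 − 0.683)/0.0592 = -2.804, so Q = 0.00157.
With Q = [Ni²⁺]/[Cu²⁺] and the known concentrations, [Cu²⁺] in the denominator gives [Cu²⁺] = 0.05 M.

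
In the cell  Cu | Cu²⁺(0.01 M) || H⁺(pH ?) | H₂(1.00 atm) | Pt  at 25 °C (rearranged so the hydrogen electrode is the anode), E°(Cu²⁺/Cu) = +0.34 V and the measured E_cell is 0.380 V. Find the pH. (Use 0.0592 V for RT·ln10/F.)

pH = 1.68

E°_cell = 0.34 V and n = 2.
log Q = n(E° − E)/0.0592 = 2×(0.34 − 0.380)/0.0592 = -1.351.
With Q = [H⁺]^2 / ([Cu²⁺]·P(H₂)), solving for [H⁺] gives log[H⁺] = -1.676, so pH = 1.68.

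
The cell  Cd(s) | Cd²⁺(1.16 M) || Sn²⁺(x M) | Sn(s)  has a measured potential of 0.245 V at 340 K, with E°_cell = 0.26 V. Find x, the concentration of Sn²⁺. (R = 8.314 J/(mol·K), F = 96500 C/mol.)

0.42 M

From the Nernst equation, ln Q = nF(E° − E)/RT = 2×96500×(0.26 − 0.245)/(8.314×340) = 1.024, so Q = 2.78.
With Q = [Cd²⁺]/[Sn²⁺] and the known concentrations, [Sn²⁺] in the denominator gives [Sn²⁺] = 0.42 M.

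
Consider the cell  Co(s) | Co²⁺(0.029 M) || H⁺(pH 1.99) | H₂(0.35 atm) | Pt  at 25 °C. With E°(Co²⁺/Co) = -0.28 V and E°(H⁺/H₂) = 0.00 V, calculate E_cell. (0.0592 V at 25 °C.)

The hydrogen couple is the cathode, so E°_cell = 0.28 V; n = 2.
[H⁺] = 10^(−1.99) = 0.010 M, and Q = [Co²⁺]·P(H₂) / [H⁺]^2 = 96.9.
E = E° − (0.0592/2) log Q = 0.28 − (0.0592/2)(1.986) = 0.221 V.

0.22 V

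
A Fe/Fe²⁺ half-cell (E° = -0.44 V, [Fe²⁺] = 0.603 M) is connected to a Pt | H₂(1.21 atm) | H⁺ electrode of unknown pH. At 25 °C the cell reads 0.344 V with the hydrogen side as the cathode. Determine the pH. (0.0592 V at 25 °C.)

E°_cell = 0.44 V and n = 2.
log Q = n(E° − E)/0.0592 = 2×(0.44 − 0.344)/0.0592 = 3.243.
With Q = [Fe²⁺]·P(H₂) / [H⁺]^2, solving for [H⁺] gives log[H⁺] = -1.690, so pH = 1.69.

pH = 1.69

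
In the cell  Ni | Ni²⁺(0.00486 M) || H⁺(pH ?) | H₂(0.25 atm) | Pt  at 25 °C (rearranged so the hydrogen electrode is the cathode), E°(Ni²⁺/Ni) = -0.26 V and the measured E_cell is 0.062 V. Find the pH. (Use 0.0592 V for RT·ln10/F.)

E°_cell = 0.26 V and n = 2.
log Q = n(E° − E)/0.0592 = 2×(0.26 − 0.062)/0.0592 = 6.689.
With Q = [Ni²⁺]·P(H₂) / [H⁺]^2, solving for [H⁺] gives log[H⁺] = -4.802, so pH = 4.80.

pH = 4.80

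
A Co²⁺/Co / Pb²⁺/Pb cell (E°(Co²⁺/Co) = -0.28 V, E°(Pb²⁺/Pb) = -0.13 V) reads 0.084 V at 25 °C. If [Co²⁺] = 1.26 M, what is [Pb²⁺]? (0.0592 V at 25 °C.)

0.0074 M

From the Nernst equation, log Q = n(E° − E)/0.0592 = 2(0.15 − 0.084)/0.0592 = 2.230, so Q = 170.
With Q = [Co²⁺]/[Pb²⁺] and the known concentrations, [Pb²⁺] in the denominator gives [Pb²⁺] = 0.0074 M.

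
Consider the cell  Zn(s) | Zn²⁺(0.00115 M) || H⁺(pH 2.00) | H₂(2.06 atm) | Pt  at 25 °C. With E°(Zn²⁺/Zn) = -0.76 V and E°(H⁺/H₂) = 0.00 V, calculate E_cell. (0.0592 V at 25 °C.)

The hydrogen couple is the cathode, so E°_cell = 0.76 V; n = 2.
[H⁺] = 10^(−2.00) = 0.010 M, and Q = [Zn²⁺]·P(H₂) / [H⁺]^2 = 23.7.
E = E° − (0.0592/2) log Q = 0.76 − (0.0592/2)(1.375) = 0.719 V.

0.72 V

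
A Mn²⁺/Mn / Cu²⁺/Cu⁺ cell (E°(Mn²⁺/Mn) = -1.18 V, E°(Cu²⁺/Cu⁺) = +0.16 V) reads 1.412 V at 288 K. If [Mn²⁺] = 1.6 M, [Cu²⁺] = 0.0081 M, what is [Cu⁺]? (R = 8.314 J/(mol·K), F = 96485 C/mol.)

3.5 × 10^-4 M

From the Nernst equation, ln Q = nF(E° − E)/RT = 2×96485×(1.34 − 1.412)/(8.314×288) = -5.803, so Q = 0.00302.
With Q = [Mn²⁺]·[Cu⁺]^2/[Cu²⁺]^2 and the known concentrations, [Cu⁺]^2 in the numerator gives [Cu⁺] = 3.5 × 10^-4 M.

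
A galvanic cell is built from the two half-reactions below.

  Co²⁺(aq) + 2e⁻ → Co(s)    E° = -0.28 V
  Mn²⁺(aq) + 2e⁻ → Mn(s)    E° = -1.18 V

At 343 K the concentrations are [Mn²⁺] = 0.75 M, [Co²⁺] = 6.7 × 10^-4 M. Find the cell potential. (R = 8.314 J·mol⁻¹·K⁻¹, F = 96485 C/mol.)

The Co²⁺/Co couple has the higher reduction potential and acts as the cathode, so E°_cell = -0.28 − (-1.18) = 0.90 V.
Balancing electrons gives n = 2; the reaction quotient is Q = [Mn²⁺]/[Co²⁺] = 1120.
E = E° − (RT/nF) ln Q = 0.90 − (8.314×343)/(2×96485) × (7.021) = 0.900 − 0.104 = 0.796 V.

0.796 V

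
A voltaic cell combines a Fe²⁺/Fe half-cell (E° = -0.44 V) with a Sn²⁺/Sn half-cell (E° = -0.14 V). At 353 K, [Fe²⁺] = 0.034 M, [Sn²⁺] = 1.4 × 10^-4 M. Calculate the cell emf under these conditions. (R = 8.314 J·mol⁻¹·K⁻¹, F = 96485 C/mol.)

0.216 V

The Sn²⁺/Sn couple has the higher reduction potential and acts as the cathode, so E°_cell = -0.14 − (-0.44) = 0.30 V.
Balancing electrons gives n = 2; the reaction quotient is Q = [Fe²⁺]/[Sn²⁺] = 243.
E = E° − (RT/nF) ln Q = 0.30 − (8.314×353)/(2×96485) × (5.492) = 0.300 − 0.084 = 0.216 V.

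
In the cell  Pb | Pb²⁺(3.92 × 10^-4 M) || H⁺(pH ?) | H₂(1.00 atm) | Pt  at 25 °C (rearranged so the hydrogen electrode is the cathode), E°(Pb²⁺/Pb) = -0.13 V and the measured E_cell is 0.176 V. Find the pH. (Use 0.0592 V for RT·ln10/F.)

E°_cell = 0.13 V and n = 2.
log Q = n(E° − E)/0.0592 = 2×(0.13 − 0.176)/0.0592 = -1.554.
With Q = [Pb²⁺]·P(H₂) / [H⁺]^2, solving for [H⁺] gives log[H⁺] = -0.926, so pH = 0.93.

pH = 0.93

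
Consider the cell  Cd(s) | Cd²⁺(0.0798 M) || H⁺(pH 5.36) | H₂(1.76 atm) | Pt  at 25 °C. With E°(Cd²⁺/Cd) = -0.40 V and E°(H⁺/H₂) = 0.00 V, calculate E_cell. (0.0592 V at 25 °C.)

The hydrogen couple is the cathode, so E°_cell = 0.40 V; n = 2.
[H⁺] = 10^(−5.36) = 4.4 × 10^-6 M, and Q = [Cd²⁺]·P(H₂) / [H⁺]^2 = 7.37 × 10^9.
E = E° − (0.0592/2) log Q = 0.40 − (0.0592/2)(9.868) = 0.108 V.

0.11 V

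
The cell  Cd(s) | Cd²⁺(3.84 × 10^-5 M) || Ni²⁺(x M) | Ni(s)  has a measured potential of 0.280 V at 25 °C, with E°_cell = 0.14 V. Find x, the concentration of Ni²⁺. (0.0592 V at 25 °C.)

2.1 M

From the Nernst equation, log Q = n(E° − E)/0.0592 = 2(0.14 − 0.280)/0.0592 = -4.730, so Q = 1.86 × 10^-5.
With Q = [Cd²⁺]/[Ni²⁺] and the known concentrations, [Ni²⁺] in the denominator gives [Ni²⁺] = 2.1 M.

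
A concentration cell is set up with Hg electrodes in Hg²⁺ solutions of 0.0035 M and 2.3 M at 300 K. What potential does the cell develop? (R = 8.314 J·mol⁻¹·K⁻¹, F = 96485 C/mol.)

Both half-cells are Hg²⁺/Hg, so E°_cell = 0. The concentrated side is the cathode; the cell reaction moves Hg²⁺ from high to low concentration with n = 2.
Q = [Hg²⁺]_dilute/[Hg²⁺]_conc = 0.0035/2.3 = 0.00152.
E = 0 − (RT/nF) ln Q = −((8.314×300)/(2×96485))(-6.488) = 0.0839 V.

0.084 V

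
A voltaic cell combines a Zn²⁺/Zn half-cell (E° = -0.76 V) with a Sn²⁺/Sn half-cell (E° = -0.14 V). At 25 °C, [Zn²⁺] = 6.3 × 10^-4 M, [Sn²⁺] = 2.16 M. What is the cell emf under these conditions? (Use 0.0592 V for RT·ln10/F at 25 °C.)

0.725 V

The Sn²⁺/Sn couple has the higher reduction potential and acts as the cathode, so E°_cell = -0.14 − (-0.76) = 0.62 V.
Balancing electrons gives n = 2; the reaction quotient is Q = [Zn²⁺]/[Sn²⁺] = 2.92 × 10^-4.
At 25 °C, E = E° − (0.0592/n) log Q = 0.62 − (0.0592/2)(-3.535) = 0.620 + 0.105 = 0.725 V.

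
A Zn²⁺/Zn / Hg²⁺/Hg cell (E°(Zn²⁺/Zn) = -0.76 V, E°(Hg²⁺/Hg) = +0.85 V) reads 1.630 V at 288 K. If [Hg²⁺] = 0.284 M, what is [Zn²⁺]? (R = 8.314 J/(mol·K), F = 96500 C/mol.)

0.057 M

From the Nernst equation, ln Q = nF(E° − E)/RT = 2×96500×(1.61 − 1.630)/(8.314×288) = -1.612, so Q = 0.199.
With Q = [Zn²⁺]/[Hg²⁺] and the known concentrations, [Zn²⁺] in the numerator gives [Zn²⁺] = 0.057 M.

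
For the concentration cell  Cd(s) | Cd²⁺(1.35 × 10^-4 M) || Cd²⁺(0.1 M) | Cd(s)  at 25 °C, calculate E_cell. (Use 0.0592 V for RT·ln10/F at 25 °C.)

0.085 V

Both half-cells are Cd²⁺/Cd, so E°_cell = 0. The concentrated side is the cathode; the cell reaction moves Cd²⁺ from high to low concentration with n = 2.
Q = [Cd²⁺]_dilute/[Cd²⁺]_conc = 1.35 × 10^-4/0.1 = 0.00135.
E = 0 − (0.0592/2) log Q = −(0.0592/2)(-2.870) = 0.0850 V.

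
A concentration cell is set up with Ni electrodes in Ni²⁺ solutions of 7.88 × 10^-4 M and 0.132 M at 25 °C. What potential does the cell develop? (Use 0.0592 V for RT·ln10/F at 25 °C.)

Both half-cells are Ni²⁺/Ni, so E°_cell = 0. The concentrated side is the cathode; the cell reaction moves Ni²⁺ from high to low concentration with n = 2.
Q = [Ni²⁺]_dilute/[Ni²⁺]_conc = 7.88 × 10^-4/0.132 = 0.00597.
E = 0 − (0.0592/2) log Q = −(0.0592/2)(-2.224) = 0.0658 V.

0.066 V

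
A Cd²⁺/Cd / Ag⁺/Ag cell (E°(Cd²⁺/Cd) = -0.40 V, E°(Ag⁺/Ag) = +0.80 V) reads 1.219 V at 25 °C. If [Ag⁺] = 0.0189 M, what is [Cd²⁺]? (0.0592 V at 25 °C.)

8.1 × 10^-5 M

From the Nernst equation, log Q = n(E° − E)/0.0592 = 2(1.20 − 1.219)/0.0592 = -0.642, so Q = 0.228.
With Q = [Cd²⁺]/[Ag⁺]^2 and the known concentrations, [Cd²⁺] in the numerator gives [Cd²⁺] = 8.1 × 10^-5 M.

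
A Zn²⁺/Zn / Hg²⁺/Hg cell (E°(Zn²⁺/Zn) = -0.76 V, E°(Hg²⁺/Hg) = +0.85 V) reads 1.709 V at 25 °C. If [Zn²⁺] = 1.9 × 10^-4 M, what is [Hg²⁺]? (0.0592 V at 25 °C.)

From the Nernst equation, log Q = n(E° − E)/0.0592 = 2(1.61 − 1.709)/0.0592 = -3.345, so Q = 4.52 × 10^-4.
With Q = [Zn²⁺]/[Hg²⁺] and the known concentrations, [Hg²⁺] in the denominator gives [Hg²⁺] = 0.42 M.

0.42 M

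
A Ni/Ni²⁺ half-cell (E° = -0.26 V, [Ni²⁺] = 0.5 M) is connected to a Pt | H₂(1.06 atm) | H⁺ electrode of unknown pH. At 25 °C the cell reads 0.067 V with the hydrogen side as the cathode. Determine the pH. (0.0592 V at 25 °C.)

E°_cell = 0.26 V and n = 2.
log Q = n(E° − E)/0.0592 = 2×(0.26 − 0.067)/0.0592 = 6.520.
With Q = [Ni²⁺]·P(H₂) / [H⁺]^2, solving for [H⁺] gives log[H⁺] = -3.398, so pH = 3.40.

pH = 3.40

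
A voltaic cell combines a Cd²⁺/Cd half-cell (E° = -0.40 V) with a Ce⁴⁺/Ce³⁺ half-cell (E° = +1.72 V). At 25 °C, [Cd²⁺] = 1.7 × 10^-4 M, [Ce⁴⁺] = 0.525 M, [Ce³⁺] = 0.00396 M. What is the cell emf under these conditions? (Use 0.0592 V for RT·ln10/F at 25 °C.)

2.36 V

The Ce⁴⁺/Ce³⁺ couple has the higher reduction potential and acts as the cathode, so E°_cell = +1.72 − (-0.40) = 2.12 V.
Balancing electrons gives n = 2; the reaction quotient is Q = [Cd²⁺]·[Ce³⁺]^2/[Ce⁴⁺]^2 = 9.67 × 10^-9.
At 25 °C, E = E° − (0.0592/n) log Q = 2.12 − (0.0592/2)(-8.014) = 2.120 + 0.237 = 2.357 V.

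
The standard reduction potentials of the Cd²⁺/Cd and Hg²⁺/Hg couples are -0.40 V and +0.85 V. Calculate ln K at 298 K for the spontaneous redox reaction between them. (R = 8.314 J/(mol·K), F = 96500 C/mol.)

ln K = 97.4

E°_cell = +0.85 − (-0.40) = 1.25 V, with n = 2 electrons transferred.
At equilibrium E = 0, so the Nernst equation gives ln K = nFE°/RT = (2)(96500)(1.25)/((8.314)(298)) = 97.37.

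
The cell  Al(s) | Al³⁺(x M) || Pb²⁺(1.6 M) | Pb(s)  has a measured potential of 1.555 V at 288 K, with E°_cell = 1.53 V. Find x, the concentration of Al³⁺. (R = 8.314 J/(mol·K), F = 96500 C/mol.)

From the Nernst equation, ln Q = nF(E° − E)/RT = 6×96500×(1.53 − 1.555)/(8.314×288) = -6.045, so Q = 0.00237.
With Q = [Al³⁺]^2/[Pb²⁺]^3 and the known concentrations, [Al³⁺]^2 in the numerator gives [Al³⁺] = 0.099 M.

0.099 M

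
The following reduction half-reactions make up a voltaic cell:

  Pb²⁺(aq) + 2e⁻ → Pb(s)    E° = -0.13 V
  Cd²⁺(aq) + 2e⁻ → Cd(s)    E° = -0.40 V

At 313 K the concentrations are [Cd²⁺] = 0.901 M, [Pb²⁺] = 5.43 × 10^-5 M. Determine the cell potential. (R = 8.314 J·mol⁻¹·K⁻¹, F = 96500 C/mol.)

The Pb²⁺/Pb couple has the higher reduction potential and acts as the cathode, so E°_cell = -0.13 − (-0.40) = 0.27 V.
Balancing electrons gives n = 2; the reaction quotient is Q = [Cd²⁺]/[Pb²⁺] = 1.66 × 10^4.
E = E° − (RT/nF) ln Q = 0.27 − (8.314×313)/(2×96500) × (9.717) = 0.270 − 0.131 = 0.139 V.

0.139 V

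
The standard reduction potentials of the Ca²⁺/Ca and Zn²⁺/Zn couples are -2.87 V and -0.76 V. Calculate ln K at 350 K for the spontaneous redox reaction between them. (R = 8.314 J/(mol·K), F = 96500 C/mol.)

E°_cell = -0.76 − (-2.87) = 2.11 V, with n = 2 electrons transferred.
At equilibrium E = 0, so the Nernst equation gives ln K = nFE°/RT = (2)(96500)(2.11)/((8.314)(350)) = 139.95.

ln K = 139.9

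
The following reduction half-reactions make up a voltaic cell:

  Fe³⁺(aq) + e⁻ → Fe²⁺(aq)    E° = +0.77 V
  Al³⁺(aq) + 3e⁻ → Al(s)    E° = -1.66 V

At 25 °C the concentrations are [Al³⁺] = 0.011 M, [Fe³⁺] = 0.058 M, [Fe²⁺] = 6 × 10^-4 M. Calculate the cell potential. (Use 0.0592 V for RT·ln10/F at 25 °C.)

The Fe³⁺/Fe²⁺ couple has the higher reduction potential and acts as the cathode, so E°_cell = +0.77 − (-1.66) = 2.43 V.
Balancing electrons gives n = 3; the reaction quotient is Q = [Al³⁺]·[Fe²⁺]^3/[Fe³⁺]^3 = 1.22 × 10^-8.
At 25 °C, E = E° − (0.0592/n) log Q = 2.43 − (0.0592/3)(-7.914) = 2.430 + 0.156 = 2.586 V.

2.59 V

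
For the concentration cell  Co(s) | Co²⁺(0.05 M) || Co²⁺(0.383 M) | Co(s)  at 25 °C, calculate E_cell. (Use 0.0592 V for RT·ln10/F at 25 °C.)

0.026 V

Both half-cells are Co²⁺/Co, so E°_cell = 0. The concentrated side is the cathode; the cell reaction moves Co²⁺ from high to low concentration with n = 2.
Q = [Co²⁺]_dilute/[Co²⁺]_conc = 0.05/0.383 = 0.131.
E = 0 − (0.0592/2) log Q = −(0.0592/2)(-0.884) = 0.0262 V.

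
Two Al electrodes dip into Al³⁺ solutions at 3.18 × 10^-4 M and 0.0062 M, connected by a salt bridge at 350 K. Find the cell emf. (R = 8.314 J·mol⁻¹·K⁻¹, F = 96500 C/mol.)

0.030 V

Both half-cells are Al³⁺/Al, so E°_cell = 0. The concentrated side is the cathode; the cell reaction moves Al³⁺ from high to low concentration with n = 3.
Q = [Al³⁺]_dilute/[Al³⁺]_conc = 3.18 × 10^-4/0.0062 = 0.0513.
E = 0 − (RT/nF) ln Q = −((8.314×350)/(3×96500))(-2.970) = 0.0299 V.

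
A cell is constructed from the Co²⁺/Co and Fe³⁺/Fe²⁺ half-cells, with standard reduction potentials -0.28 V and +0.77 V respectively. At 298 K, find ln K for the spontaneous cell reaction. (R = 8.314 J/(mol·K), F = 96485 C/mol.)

E°_cell = +0.77 − (-0.28) = 1.05 V, with n = 2 electrons transferred.
At equilibrium E = 0, so the Nernst equation gives ln K = nFE°/RT = (2)(96485)(1.05)/((8.314)(298)) = 81.78.

ln K = 81.8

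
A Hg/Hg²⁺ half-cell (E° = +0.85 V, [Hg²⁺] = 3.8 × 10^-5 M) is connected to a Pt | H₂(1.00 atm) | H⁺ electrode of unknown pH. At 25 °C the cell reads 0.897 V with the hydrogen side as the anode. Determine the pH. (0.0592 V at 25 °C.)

pH = 3.00

E°_cell = 0.85 V and n = 2.
log Q = n(E° − E)/0.0592 = 2×(0.85 − 0.897)/0.0592 = -1.588.
With Q = [H⁺]^2 / ([Hg²⁺]·P(H₂)), solving for [H⁺] gives log[H⁺] = -3.004, so pH = 3.00.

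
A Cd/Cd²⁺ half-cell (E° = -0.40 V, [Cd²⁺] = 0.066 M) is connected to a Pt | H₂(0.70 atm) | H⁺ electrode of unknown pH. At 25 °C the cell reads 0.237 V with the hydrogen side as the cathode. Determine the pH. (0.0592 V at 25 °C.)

pH = 3.42

E°_cell = 0.40 V and n = 2.
log Q = n(E° − E)/0.0592 = 2×(0.40 − 0.237)/0.0592 = 5.507.
With Q = [Cd²⁺]·P(H₂) / [H⁺]^2, solving for [H⁺] gives log[H⁺] = -3.421, so pH = 3.42.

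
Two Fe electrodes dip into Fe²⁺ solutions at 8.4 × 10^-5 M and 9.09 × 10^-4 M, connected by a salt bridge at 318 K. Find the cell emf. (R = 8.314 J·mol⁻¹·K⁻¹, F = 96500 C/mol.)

0.033 V

Both half-cells are Fe²⁺/Fe, so E°_cell = 0. The concentrated side is the cathode; the cell reaction moves Fe²⁺ from high to low concentration with n = 2.
Q = [Fe²⁺]_dilute/[Fe²⁺]_conc = 8.4 × 10^-5/9.09 × 10^-4 = 0.0924.
E = 0 − (RT/nF) ln Q = −((8.314×318)/(2×96500))(-2.382) = 0.0326 V.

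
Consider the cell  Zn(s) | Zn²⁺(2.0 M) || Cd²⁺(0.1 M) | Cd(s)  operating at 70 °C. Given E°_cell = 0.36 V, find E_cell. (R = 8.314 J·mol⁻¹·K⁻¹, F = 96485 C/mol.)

0.316 V

Balancing electrons gives n = 2; the reaction quotient is Q = [Zn²⁺]/[Cd²⁺] = 20.0.
E = E° − (RT/nF) ln Q = 0.36 − (8.314×343)/(2×96485) × (2.996) = 0.360 − 0.044 = 0.316 V.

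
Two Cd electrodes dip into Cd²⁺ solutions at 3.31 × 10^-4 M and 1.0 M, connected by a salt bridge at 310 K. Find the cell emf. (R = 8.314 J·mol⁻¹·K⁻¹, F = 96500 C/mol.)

0.11 V

Both half-cells are Cd²⁺/Cd, so E°_cell = 0. The concentrated side is the cathode; the cell reaction moves Cd²⁺ from high to low concentration with n = 2.
Q = [Cd²⁺]_dilute/[Cd²⁺]_conc = 3.31 × 10^-4/1.0 = 3.31 × 10^-4.
E = 0 − (RT/nF) ln Q = −((8.314×310)/(2×96500))(-8.013) = 0.1070 V.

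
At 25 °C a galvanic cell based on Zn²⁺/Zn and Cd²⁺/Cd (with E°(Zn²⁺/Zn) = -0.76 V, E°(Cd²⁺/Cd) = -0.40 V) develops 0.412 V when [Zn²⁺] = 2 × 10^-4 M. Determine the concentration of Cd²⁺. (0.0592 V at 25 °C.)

From the Nernst equation, log Q = n(E° − E)/0.0592 = 2(0.36 − 0.412)/0.0592 = -1.757, so Q = 0.0175.
With Q = [Zn²⁺]/[Cd²⁺] and the known concentrations, [Cd²⁺] in the denominator gives [Cd²⁺] = 0.011 M.

0.011 M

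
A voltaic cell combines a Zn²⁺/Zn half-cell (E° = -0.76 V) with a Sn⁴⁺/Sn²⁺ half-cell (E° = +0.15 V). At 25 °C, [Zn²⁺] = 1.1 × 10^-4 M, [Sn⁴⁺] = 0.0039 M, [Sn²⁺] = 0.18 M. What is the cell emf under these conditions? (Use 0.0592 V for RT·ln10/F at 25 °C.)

0.978 V

The Sn⁴⁺/Sn²⁺ couple has the higher reduction potential and acts as the cathode, so E°_cell = +0.15 − (-0.76) = 0.91 V.
Balancing electrons gives n = 2; the reaction quotient is Q = [Zn²⁺]·[Sn²⁺]/[Sn⁴⁺] = 0.00508.
At 25 °C, E = E° − (0.0592/n) log Q = 0.91 − (0.0592/2)(-2.294) = 0.910 + 0.068 = 0.978 V.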